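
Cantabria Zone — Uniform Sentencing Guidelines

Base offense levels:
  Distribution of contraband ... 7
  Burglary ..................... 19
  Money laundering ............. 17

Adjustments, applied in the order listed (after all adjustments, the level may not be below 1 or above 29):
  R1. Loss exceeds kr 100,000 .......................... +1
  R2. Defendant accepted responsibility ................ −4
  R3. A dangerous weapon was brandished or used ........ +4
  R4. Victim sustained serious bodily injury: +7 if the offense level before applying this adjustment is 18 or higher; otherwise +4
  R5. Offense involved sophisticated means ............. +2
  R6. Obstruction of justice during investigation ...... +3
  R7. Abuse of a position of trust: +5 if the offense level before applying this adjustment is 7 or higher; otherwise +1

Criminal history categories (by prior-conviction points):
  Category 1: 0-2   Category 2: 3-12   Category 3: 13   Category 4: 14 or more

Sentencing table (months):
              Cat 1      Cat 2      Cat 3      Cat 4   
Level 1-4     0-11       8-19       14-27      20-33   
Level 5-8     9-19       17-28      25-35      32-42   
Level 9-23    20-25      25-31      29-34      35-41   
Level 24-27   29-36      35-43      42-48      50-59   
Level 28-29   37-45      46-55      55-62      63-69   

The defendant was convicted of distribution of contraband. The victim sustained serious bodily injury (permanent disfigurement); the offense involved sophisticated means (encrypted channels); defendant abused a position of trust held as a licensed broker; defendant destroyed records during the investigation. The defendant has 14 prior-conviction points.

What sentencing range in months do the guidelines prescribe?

35-41 months

Base offense level for distribution of contraband: 7.
R1 does not apply.
R4 applies (level before this adjustment is 7 < 18, so +4): 7 + 4 = 11.
R5 applies: 11 + 2 = 13.
R6 applies: 13 + 3 = 16.
R7 applies (level before this adjustment is 16 ≥ 7, so +5): 16 + 5 = 21.
Final offense level: 21.
Criminal history: 14 prior points → Category 4 (14+).
Level 21 falls in the 9-23 band.
Grid: Level 9-23 × Category 4 = 35-41 months.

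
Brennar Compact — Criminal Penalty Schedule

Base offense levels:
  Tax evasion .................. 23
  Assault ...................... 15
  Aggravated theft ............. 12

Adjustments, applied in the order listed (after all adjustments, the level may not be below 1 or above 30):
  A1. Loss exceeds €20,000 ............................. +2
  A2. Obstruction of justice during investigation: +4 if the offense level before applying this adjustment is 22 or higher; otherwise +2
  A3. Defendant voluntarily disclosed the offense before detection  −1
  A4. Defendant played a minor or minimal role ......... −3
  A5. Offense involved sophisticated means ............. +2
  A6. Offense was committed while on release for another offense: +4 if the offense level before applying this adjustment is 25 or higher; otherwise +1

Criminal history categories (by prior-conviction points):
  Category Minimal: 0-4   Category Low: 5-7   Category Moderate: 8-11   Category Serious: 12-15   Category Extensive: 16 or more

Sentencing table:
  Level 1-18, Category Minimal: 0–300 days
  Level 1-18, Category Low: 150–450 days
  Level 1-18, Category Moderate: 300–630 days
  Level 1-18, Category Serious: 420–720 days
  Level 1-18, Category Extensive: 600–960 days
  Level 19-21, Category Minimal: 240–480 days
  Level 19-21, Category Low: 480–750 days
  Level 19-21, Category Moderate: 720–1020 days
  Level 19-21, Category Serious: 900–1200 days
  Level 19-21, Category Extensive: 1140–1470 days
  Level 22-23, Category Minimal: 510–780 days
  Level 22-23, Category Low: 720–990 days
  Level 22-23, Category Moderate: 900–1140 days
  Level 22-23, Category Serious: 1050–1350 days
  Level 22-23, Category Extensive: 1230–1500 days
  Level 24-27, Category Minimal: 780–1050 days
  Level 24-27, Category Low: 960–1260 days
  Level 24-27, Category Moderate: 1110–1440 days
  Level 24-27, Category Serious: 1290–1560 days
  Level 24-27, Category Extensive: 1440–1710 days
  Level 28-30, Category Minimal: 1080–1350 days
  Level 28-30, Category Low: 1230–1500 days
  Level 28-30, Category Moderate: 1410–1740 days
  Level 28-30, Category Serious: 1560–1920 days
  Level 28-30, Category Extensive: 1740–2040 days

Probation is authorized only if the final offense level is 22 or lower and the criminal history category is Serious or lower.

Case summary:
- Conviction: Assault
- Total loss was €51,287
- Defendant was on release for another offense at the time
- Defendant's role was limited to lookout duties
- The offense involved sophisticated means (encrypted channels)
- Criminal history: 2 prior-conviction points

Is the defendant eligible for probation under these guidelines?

Yes

Base offense level for assault: 15.
A1 applies: 15 + 2 = 17.
A2 does not apply.
A3 does not apply.
A4 applies: 17 − 3 = 14.
A5 applies: 14 + 2 = 16.
A6 applies (level before this adjustment is 16 < 25, so +1): 16 + 1 = 17.
Final offense level: 17.
Criminal history: 2 prior points → Category Minimal (0-4).
Level 17 falls in the 1-18 band.
Grid: Level 1-18 × Category Minimal = 0-300 days.
Probation check: level 17 ≤ 22 and category Minimal ≤ Serious → eligible.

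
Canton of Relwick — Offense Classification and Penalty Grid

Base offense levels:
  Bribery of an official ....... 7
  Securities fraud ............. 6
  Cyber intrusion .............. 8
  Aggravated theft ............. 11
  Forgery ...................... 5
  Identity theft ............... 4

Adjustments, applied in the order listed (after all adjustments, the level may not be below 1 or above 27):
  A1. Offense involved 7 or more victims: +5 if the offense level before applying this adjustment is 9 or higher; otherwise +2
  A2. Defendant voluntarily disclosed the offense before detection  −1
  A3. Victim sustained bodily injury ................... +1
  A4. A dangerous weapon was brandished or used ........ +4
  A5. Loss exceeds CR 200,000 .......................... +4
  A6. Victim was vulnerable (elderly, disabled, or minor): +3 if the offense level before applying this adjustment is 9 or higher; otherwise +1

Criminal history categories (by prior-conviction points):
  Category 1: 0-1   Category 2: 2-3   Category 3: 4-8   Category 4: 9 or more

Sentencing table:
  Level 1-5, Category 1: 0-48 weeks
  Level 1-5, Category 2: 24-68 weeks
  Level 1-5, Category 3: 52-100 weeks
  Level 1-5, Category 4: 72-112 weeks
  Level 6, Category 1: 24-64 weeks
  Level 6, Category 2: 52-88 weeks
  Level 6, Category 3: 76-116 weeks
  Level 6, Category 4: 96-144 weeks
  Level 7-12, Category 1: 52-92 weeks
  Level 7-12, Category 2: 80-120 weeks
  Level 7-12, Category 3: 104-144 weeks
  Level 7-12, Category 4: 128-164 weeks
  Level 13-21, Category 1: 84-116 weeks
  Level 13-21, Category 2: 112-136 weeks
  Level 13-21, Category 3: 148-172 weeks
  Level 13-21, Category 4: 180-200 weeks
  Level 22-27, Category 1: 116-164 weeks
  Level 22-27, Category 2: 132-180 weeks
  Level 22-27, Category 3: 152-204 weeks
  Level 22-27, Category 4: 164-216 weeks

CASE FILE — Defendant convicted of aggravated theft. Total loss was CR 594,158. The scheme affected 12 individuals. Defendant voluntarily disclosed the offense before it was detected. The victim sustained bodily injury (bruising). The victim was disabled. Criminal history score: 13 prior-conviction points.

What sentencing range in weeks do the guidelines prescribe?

Base offense level for aggravated theft: 11.
A1 applies (level before this adjustment is 11 ≥ 9, so +5): 11 + 5 = 16.
A2 applies: 16 − 1 = 15.
A3 applies: 15 + 1 = 16.
A5 applies: 16 + 4 = 20.
A6 applies (level before this adjustment is 20 ≥ 9, so +3): 20 + 3 = 23.
Final offense level: 23.
Criminal history: 13 prior points → Category 4 (9+).
Level 23 falls in the 22-27 band.
Grid: Level 22-27 × Category 4 = 164-216 weeks.

164-216 weeks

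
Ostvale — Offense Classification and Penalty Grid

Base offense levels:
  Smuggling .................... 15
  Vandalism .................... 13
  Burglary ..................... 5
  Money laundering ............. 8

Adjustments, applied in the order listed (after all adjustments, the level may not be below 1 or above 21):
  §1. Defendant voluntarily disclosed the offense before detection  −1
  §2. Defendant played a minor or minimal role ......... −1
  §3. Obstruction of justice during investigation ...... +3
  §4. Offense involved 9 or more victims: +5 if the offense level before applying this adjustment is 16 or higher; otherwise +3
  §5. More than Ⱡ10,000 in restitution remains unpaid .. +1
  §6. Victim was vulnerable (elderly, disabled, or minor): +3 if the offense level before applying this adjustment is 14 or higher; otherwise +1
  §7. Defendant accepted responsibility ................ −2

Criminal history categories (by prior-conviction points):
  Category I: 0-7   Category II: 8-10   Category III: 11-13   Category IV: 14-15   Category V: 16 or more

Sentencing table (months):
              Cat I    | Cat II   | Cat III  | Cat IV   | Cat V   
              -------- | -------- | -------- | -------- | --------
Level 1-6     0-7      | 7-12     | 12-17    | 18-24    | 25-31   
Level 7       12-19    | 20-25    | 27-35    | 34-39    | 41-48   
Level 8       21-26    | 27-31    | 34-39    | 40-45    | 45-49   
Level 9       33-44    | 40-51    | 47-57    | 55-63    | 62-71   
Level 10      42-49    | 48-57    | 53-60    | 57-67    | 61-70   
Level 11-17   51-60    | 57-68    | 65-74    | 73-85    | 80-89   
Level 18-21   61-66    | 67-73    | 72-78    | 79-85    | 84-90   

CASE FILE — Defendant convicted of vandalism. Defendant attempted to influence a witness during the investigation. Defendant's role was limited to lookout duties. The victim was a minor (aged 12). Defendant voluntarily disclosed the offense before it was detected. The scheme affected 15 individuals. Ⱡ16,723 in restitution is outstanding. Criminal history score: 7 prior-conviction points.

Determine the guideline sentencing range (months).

61-66 months

Base offense level for vandalism: 13.
§1 applies: 13 − 1 = 12.
§2 applies: 12 − 1 = 11.
§3 applies: 11 + 3 = 14.
§4 applies (level before this adjustment is 14 < 16, so +3): 14 + 3 = 17.
§5 applies: 17 + 1 = 18.
§6 applies (level before this adjustment is 18 ≥ 14, so +3): 18 + 3 = 21.
Final offense level: 21.
Criminal history: 7 prior points → Category I (0-7).
Level 21 falls in the 18-21 band.
Grid: Level 18-21 × Category I = 61-66 months.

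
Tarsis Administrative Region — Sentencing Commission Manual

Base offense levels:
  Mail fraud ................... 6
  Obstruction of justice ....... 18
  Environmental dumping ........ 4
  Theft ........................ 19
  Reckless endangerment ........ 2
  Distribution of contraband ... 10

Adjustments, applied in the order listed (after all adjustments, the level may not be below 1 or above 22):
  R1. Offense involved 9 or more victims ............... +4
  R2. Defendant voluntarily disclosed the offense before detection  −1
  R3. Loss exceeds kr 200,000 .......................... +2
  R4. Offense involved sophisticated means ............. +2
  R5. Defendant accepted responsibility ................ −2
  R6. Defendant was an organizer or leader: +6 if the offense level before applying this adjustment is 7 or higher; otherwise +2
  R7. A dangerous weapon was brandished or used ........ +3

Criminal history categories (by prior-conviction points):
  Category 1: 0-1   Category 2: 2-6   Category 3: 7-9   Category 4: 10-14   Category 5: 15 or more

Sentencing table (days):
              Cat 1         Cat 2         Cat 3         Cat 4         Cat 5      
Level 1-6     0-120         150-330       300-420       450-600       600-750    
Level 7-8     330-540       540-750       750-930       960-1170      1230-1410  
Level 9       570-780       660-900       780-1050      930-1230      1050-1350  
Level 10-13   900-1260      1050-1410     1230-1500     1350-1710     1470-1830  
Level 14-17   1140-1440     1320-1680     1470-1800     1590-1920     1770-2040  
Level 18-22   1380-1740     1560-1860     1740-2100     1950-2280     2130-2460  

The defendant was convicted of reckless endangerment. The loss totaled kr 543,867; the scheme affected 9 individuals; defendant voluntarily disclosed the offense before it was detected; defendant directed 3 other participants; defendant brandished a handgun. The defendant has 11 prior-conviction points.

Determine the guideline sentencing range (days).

Base offense level for reckless endangerment: 2.
R1 applies: 2 + 4 = 6.
R2 applies: 6 − 1 = 5.
R3 applies: 5 + 2 = 7.
R4 does not apply.
R5 does not apply.
R6 applies (level before this adjustment is 7 ≥ 7, so +6): 7 + 6 = 13.
R7 applies: 13 + 3 = 16.
Final offense level: 16.
Criminal history: 11 prior points → Category 4 (10-14).
Level 16 falls in the 14-17 band.
Grid: Level 14-17 × Category 4 = 1590-1920 days.

1590-1920 days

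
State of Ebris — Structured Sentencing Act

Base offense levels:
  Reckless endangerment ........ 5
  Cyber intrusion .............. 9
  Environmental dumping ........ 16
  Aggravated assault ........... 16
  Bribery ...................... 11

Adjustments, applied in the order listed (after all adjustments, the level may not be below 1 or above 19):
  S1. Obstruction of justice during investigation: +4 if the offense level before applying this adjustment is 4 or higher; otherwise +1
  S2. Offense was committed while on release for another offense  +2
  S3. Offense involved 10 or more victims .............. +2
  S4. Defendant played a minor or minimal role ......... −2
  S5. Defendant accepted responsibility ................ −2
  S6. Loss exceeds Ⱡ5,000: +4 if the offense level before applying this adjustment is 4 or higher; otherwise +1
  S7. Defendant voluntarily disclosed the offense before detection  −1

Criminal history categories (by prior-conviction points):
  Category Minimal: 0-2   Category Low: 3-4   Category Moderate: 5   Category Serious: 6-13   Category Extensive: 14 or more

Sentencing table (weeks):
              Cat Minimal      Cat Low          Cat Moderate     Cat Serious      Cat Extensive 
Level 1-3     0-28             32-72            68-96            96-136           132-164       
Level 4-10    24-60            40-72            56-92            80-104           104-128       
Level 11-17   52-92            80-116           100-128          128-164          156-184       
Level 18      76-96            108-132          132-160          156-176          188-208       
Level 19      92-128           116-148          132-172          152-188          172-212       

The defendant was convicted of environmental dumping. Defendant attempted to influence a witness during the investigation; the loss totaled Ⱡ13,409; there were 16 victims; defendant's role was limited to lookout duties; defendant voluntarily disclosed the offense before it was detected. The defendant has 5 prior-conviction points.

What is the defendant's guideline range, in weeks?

132-172 weeks

Base offense level for environmental dumping: 16.
S1 applies (level before this adjustment is 16 ≥ 4, so +4): 16 + 4 = 20.
S3 applies: 20 + 2 = 22.
S4 applies: 22 − 2 = 20.
S6 applies (level before this adjustment is 20 ≥ 4, so +4): 20 + 4 = 24.
S7 applies: 24 − 1 = 23.
Level 23 exceeds the maximum of 19; capped at 19.
Final offense level: 19.
Criminal history: 5 prior points → Category Moderate (5).
Level 19 falls in the 19 band.
Grid: Level 19 × Category Moderate = 132-172 weeks.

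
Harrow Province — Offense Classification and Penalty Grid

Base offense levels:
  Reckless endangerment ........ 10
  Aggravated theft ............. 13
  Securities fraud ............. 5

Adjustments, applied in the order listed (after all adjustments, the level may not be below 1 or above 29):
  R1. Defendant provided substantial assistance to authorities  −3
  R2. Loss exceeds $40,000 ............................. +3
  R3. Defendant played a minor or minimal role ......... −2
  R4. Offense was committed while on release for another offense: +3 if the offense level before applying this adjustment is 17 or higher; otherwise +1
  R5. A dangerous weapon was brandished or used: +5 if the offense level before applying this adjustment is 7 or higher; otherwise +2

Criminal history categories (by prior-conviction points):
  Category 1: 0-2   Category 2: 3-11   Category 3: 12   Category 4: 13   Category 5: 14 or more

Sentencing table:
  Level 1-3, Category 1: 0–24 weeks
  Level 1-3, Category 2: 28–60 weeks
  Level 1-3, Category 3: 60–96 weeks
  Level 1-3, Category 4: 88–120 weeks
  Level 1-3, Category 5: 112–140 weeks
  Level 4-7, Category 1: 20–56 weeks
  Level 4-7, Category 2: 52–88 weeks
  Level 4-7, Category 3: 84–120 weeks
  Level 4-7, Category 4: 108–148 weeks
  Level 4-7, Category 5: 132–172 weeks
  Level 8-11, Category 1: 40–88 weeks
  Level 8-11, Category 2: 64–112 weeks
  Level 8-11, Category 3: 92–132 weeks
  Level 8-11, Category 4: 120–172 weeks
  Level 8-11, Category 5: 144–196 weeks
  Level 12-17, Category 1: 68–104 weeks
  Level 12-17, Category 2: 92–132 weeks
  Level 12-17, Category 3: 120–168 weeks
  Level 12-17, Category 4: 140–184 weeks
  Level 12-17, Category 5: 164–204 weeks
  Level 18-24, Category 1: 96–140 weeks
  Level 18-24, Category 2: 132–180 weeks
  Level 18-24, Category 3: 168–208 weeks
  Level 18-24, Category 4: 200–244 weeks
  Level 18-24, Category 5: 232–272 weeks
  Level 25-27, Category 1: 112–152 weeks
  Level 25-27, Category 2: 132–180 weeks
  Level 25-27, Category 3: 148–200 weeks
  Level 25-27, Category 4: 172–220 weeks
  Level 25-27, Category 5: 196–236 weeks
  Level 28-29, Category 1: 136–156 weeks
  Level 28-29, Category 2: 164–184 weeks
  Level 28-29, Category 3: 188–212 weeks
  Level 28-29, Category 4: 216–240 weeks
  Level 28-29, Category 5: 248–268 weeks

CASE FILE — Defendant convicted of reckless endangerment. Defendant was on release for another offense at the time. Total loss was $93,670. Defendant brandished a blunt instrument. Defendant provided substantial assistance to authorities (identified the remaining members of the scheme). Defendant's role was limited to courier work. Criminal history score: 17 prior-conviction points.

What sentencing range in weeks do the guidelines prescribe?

Base offense level for reckless endangerment: 10.
R1 applies: 10 − 3 = 7.
R2 applies: 7 + 3 = 10.
R3 applies: 10 − 2 = 8.
R4 applies (level before this adjustment is 8 < 17, so +1): 8 + 1 = 9.
R5 applies (level before this adjustment is 9 ≥ 7, so +5): 9 + 5 = 14.
Final offense level: 14.
Criminal history: 17 prior points → Category 5 (14+).
Level 14 falls in the 12-17 band.
Grid: Level 12-17 × Category 5 = 164-204 weeks.

164-204 weeks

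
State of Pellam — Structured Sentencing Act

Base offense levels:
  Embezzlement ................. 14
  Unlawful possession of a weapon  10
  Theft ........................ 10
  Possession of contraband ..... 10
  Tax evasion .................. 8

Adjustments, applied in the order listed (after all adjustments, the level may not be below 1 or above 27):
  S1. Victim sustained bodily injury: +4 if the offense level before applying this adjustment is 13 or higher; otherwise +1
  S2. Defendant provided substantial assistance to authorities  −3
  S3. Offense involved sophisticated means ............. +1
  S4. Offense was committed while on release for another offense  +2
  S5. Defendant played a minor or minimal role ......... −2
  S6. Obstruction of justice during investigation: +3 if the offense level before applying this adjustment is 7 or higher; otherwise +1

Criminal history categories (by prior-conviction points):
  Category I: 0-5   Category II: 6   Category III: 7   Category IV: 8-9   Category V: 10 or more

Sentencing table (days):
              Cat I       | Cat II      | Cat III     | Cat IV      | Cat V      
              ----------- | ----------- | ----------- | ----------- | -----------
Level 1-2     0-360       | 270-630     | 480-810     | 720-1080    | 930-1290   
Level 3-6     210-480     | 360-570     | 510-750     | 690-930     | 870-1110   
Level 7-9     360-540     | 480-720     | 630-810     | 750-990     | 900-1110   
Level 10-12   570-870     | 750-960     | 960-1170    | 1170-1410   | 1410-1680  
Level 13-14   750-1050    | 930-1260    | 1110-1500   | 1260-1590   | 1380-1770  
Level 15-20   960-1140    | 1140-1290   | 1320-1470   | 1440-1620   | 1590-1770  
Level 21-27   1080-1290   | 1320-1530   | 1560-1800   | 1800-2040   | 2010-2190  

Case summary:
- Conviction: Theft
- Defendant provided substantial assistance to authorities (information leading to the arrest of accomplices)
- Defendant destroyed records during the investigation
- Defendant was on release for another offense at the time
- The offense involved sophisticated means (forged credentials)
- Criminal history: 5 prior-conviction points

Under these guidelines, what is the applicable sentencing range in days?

750-1050 days

Base offense level for theft: 10.
S2 applies: 10 − 3 = 7.
S3 applies: 7 + 1 = 8.
S4 applies: 8 + 2 = 10.
S5 does not apply.
S6 applies (level before this adjustment is 10 ≥ 7, so +3): 10 + 3 = 13.
Final offense level: 13.
Criminal history: 5 prior points → Category I (0-5).
Level 13 falls in the 13-14 band.
Grid: Level 13-14 × Category I = 750-1050 days.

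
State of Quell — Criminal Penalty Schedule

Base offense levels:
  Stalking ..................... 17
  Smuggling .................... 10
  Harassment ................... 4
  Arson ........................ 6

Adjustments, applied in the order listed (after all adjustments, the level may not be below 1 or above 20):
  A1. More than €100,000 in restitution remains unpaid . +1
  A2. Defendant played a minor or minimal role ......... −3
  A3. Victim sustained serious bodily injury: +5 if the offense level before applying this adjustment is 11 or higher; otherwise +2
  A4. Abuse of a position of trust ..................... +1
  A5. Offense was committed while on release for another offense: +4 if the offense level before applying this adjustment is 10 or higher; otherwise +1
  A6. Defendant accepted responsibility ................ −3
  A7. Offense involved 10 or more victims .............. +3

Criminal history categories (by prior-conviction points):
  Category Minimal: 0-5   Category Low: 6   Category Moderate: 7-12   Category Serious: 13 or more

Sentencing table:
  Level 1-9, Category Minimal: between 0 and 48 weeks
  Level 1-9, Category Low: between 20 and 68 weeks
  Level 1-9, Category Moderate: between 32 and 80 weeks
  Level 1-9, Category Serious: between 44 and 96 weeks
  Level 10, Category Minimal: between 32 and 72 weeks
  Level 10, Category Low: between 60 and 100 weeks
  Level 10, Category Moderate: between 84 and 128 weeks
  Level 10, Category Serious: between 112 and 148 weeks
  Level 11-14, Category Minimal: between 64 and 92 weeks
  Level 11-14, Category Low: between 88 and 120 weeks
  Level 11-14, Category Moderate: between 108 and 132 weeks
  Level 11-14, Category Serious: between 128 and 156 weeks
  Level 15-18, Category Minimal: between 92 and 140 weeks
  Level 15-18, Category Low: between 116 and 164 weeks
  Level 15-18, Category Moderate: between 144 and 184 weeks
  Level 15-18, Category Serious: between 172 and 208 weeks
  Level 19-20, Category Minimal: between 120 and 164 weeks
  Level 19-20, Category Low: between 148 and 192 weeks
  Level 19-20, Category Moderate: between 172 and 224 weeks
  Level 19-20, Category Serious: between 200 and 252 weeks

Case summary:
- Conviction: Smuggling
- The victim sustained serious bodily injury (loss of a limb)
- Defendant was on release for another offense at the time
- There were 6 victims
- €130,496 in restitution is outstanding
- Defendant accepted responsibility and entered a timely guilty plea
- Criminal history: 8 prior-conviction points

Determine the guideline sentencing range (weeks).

Base offense level for smuggling: 10.
A1 applies: 10 + 1 = 11.
A3 applies (level before this adjustment is 11 ≥ 11, so +5): 11 + 5 = 16.
A4 does not apply.
A5 applies (level before this adjustment is 16 ≥ 10, so +4): 16 + 4 = 20.
A6 applies: 20 − 3 = 17.
A7 does not apply.
Final offense level: 17.
Criminal history: 8 prior points → Category Moderate (7-12).
Level 17 falls in the 15-18 band.
Grid: Level 15-18 × Category Moderate = 144-184 weeks.

144-184 weeks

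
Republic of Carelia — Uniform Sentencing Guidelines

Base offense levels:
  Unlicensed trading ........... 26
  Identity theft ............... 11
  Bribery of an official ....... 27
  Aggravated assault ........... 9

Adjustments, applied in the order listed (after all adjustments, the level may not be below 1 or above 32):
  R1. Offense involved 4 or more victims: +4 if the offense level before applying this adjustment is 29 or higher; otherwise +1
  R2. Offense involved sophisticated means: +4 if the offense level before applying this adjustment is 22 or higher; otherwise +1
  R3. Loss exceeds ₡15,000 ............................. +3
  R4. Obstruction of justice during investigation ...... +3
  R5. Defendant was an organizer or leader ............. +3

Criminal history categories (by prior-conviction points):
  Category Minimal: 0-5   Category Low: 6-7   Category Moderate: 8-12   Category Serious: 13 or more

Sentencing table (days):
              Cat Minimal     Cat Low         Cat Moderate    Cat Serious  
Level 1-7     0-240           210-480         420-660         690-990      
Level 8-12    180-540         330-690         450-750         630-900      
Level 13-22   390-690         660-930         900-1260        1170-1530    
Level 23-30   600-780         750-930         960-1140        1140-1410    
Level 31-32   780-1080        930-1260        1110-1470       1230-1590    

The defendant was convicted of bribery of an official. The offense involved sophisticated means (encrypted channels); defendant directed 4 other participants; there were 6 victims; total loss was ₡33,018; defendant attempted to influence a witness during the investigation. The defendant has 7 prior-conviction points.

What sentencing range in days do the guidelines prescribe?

Base offense level for bribery of an official: 27.
R1 applies (level before this adjustment is 27 < 29, so +1): 27 + 1 = 28.
R2 applies (level before this adjustment is 28 ≥ 22, so +4): 28 + 4 = 32.
R3 applies: 32 + 3 = 35.
R4 applies: 35 + 3 = 38.
R5 applies: 38 + 3 = 41.
Level 41 exceeds the maximum of 32; capped at 32.
Final offense level: 32.
Criminal history: 7 prior points → Category Low (6-7).
Level 32 falls in the 31-32 band.
Grid: Level 31-32 × Category Low = 930-1260 days.

930-1260 days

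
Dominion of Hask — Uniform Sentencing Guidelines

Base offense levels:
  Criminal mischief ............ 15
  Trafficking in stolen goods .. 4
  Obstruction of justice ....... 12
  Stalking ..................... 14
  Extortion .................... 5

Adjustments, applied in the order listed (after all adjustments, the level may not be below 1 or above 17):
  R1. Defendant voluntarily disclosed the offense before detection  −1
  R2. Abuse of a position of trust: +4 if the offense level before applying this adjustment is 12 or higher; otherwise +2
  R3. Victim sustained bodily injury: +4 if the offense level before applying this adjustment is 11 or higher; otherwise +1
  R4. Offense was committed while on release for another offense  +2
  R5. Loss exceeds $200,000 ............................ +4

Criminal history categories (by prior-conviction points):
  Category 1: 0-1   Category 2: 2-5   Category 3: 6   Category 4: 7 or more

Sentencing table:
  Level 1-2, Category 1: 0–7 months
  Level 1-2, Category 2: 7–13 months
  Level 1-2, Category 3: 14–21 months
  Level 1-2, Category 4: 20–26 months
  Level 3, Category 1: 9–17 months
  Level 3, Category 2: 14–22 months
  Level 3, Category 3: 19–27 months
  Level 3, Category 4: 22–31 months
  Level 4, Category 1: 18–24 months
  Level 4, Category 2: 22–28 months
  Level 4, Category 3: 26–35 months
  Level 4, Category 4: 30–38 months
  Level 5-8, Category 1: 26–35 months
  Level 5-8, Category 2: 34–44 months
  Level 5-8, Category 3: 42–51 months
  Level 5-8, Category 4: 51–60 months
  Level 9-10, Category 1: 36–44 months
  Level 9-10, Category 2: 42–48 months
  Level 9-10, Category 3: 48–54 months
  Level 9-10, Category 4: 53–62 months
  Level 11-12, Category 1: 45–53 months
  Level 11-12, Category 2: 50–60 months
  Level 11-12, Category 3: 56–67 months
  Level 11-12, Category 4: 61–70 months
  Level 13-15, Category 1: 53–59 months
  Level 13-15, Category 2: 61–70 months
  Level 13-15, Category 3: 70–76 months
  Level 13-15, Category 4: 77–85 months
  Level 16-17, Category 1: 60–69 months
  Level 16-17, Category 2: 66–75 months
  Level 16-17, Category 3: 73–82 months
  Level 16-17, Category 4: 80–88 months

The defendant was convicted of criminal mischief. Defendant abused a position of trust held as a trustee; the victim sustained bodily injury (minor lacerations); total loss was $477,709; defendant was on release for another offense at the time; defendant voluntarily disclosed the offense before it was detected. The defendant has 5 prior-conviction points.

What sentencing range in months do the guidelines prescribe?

Base offense level for criminal mischief: 15.
R1 applies: 15 − 1 = 14.
R2 applies (level before this adjustment is 14 ≥ 12, so +4): 14 + 4 = 18.
R3 applies (level before this adjustment is 18 ≥ 11, so +4): 18 + 4 = 22.
R4 applies: 22 + 2 = 24.
R5 applies: 24 + 4 = 28.
Level 28 exceeds the maximum of 17; capped at 17.
Final offense level: 17.
Criminal history: 5 prior points → Category 2 (2-5).
Level 17 falls in the 16-17 band.
Grid: Level 16-17 × Category 2 = 66-75 months.

66-75 months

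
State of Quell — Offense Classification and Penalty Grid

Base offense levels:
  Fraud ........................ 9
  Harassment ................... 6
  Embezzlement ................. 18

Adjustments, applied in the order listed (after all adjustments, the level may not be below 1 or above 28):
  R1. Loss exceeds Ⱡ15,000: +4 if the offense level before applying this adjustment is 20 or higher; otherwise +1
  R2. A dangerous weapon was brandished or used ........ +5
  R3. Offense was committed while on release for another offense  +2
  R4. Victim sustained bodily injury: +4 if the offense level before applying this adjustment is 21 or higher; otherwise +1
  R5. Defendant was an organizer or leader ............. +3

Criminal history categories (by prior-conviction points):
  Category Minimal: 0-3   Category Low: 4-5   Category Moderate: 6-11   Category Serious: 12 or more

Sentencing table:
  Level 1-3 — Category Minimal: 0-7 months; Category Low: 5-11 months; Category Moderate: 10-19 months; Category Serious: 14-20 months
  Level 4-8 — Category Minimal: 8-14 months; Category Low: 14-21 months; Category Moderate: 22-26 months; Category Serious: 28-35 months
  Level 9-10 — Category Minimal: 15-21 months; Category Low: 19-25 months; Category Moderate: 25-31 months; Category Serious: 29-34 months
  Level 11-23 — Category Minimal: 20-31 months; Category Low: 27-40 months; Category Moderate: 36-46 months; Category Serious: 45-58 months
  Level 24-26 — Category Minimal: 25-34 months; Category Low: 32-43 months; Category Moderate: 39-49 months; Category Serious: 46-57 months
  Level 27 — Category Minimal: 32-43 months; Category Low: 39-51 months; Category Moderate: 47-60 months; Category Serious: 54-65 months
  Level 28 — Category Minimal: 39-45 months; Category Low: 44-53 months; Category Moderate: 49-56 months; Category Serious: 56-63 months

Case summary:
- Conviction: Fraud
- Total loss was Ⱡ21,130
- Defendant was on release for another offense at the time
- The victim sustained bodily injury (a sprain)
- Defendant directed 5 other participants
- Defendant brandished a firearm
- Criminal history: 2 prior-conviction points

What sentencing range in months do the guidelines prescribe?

20-31 months

Base offense level for fraud: 9.
R1 applies (level before this adjustment is 9 < 20, so +1): 9 + 1 = 10.
R2 applies: 10 + 5 = 15.
R3 applies: 15 + 2 = 17.
R4 applies (level before this adjustment is 17 < 21, so +1): 17 + 1 = 18.
R5 applies: 18 + 3 = 21.
Final offense level: 21.
Criminal history: 2 prior points → Category Minimal (0-3).
Level 21 falls in the 11-23 band.
Grid: Level 11-23 × Category Minimal = 20-31 months.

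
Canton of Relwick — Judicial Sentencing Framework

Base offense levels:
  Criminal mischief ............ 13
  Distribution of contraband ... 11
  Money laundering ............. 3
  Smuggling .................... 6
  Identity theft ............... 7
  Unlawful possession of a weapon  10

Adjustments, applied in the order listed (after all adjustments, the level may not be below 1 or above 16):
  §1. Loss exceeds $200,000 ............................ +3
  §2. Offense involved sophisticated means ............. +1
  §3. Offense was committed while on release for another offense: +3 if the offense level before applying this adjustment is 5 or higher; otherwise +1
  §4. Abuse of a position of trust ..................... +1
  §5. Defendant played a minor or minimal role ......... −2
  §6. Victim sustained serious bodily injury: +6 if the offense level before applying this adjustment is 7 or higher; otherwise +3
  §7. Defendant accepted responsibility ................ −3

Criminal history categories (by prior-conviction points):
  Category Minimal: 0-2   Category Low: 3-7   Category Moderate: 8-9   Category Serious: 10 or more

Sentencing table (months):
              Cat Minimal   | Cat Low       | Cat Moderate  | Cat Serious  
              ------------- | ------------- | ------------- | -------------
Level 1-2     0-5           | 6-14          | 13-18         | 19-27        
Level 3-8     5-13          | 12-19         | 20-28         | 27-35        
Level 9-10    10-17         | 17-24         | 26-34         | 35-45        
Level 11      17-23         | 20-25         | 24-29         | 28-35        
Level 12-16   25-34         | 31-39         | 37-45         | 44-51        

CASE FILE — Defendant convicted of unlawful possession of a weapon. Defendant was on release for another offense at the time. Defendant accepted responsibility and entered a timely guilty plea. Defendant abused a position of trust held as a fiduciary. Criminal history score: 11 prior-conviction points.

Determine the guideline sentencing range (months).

Base offense level for unlawful possession of a weapon: 10.
§3 applies (level before this adjustment is 10 ≥ 5, so +3): 10 + 3 = 13.
§4 applies: 13 + 1 = 14.
§5 does not apply.
§6 does not apply.
§7 applies: 14 − 3 = 11.
Final offense level: 11.
Criminal history: 11 prior points → Category Serious (10+).
Level 11 falls in the 11 band.
Grid: Level 11 × Category Serious = 28-35 months.

28-35 months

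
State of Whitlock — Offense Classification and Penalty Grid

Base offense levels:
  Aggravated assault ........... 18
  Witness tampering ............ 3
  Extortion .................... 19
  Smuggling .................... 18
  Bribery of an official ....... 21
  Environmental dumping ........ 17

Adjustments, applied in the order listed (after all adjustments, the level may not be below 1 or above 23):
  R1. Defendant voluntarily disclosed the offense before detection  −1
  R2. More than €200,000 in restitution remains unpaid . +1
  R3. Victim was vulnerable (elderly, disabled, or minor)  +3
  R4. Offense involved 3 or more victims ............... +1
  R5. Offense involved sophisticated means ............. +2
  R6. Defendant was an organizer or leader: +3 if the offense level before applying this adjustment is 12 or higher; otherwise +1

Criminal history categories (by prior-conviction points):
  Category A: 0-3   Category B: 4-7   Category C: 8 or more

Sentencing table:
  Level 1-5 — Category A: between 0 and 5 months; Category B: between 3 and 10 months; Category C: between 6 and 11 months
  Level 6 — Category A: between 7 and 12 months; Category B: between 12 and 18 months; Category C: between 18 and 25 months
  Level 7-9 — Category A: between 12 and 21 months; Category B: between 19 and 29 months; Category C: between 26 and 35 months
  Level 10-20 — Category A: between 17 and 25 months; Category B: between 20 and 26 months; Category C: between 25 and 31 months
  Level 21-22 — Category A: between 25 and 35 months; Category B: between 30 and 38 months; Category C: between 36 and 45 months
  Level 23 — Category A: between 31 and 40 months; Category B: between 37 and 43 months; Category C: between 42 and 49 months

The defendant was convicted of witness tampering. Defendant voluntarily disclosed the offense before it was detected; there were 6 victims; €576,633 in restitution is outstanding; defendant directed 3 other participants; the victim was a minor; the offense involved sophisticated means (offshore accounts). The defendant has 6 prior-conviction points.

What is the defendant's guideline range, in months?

Base offense level for witness tampering: 3.
R1 applies: 3 − 1 = 2.
R2 applies: 2 + 1 = 3.
R3 applies: 3 + 3 = 6.
R4 applies: 6 + 1 = 7.
R5 applies: 7 + 2 = 9.
R6 applies (level before this adjustment is 9 < 12, so +1): 9 + 1 = 10.
Final offense level: 10.
Criminal history: 6 prior points → Category B (4-7).
Level 10 falls in the 10-20 band.
Grid: Level 10-20 × Category B = 20-26 months.

20-26 months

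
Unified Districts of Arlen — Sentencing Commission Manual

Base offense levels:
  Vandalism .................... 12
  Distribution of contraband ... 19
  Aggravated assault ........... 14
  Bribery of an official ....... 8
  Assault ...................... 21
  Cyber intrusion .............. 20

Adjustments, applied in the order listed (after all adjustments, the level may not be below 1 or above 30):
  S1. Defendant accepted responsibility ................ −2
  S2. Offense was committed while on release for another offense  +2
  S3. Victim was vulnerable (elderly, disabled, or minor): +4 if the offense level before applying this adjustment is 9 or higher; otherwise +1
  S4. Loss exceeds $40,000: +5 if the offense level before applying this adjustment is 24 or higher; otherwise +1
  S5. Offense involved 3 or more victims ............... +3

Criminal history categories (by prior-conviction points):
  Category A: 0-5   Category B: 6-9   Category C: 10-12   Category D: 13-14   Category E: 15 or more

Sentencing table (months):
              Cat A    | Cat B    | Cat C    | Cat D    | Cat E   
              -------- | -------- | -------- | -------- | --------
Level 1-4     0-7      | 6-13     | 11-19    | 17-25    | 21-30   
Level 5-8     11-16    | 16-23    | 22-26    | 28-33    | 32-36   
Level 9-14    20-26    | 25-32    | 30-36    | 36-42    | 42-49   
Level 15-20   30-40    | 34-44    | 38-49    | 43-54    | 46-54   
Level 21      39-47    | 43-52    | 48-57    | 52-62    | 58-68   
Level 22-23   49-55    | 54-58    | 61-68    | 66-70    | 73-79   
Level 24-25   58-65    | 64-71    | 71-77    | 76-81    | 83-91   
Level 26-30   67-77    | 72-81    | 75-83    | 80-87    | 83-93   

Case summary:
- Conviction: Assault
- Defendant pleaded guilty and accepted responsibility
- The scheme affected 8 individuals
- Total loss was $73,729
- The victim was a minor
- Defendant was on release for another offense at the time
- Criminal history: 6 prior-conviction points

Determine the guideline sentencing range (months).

72-81 months

Base offense level for assault: 21.
S1 applies: 21 − 2 = 19.
S2 applies: 19 + 2 = 21.
S3 applies (level before this adjustment is 21 ≥ 9, so +4): 21 + 4 = 25.
S4 applies (level before this adjustment is 25 ≥ 24, so +5): 25 + 5 = 30.
S5 applies: 30 + 3 = 33.
Level 33 exceeds the maximum of 30; capped at 30.
Final offense level: 30.
Criminal history: 6 prior points → Category B (6-9).
Level 30 falls in the 26-30 band.
Grid: Level 26-30 × Category B = 72-81 months.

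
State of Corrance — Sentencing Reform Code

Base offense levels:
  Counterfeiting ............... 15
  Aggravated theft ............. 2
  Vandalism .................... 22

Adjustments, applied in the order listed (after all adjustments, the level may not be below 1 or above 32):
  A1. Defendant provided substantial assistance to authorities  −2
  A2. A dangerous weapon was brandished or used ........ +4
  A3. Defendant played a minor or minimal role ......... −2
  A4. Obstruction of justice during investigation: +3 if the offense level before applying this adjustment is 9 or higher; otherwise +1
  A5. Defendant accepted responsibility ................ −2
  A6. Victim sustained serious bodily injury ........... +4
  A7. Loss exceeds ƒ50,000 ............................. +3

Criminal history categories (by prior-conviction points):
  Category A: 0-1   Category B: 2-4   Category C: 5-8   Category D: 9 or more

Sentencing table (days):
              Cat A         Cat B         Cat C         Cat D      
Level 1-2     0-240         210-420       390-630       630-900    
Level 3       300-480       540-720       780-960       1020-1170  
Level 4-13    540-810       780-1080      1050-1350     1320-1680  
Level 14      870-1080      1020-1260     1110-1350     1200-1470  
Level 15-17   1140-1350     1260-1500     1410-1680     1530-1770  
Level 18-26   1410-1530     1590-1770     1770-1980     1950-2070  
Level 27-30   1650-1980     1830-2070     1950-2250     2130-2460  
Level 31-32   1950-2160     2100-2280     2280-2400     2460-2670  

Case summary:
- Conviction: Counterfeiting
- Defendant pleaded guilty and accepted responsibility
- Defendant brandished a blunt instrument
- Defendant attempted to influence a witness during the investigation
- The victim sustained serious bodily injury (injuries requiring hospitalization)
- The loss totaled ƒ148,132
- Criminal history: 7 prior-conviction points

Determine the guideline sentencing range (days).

1950-2250 days

Base offense level for counterfeiting: 15.
A1 does not apply.
A2 applies: 15 + 4 = 19.
A3 does not apply.
A4 applies (level before this adjustment is 19 ≥ 9, so +3): 19 + 3 = 22.
A5 applies: 22 − 2 = 20.
A6 applies: 20 + 4 = 24.
A7 applies: 24 + 3 = 27.
Final offense level: 27.
Criminal history: 7 prior points → Category C (5-8).
Level 27 falls in the 27-30 band.
Grid: Level 27-30 × Category C = 1950-2250 days.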